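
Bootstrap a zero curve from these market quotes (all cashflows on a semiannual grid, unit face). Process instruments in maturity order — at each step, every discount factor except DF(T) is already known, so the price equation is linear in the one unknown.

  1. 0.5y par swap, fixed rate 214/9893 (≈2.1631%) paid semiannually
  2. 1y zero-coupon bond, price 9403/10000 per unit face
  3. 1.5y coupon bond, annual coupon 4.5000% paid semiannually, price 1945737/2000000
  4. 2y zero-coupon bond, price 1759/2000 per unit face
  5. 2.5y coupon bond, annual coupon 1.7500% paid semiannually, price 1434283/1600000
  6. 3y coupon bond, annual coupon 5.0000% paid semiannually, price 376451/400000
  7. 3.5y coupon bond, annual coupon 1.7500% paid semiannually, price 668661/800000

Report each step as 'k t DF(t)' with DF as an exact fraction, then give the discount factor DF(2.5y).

1 1/2 9893/10000
2 1 9403/10000
3 3/2 909/1000
4 2 1759/2000
5 5/2 2141/2500
6 3 4033/5000
7 7/2 7819/10000
DF(2.5y) = 2141/2500 ≈ 0.856400

step 1 [0.5y] swap r/2=107/9893: DF=(1 − 107/9893·(0))/(1+107/9893) = 9893/10000 ≈ 0.989300
step 2 [1y] zero: DF = P = 9403/10000 ≈ 0.940300
step 3 [1.5y] bond c/2=9/400: DF=(1945737/2000000 − 9/400·(0.989300+0.940300))/(1+9/400) = 909/1000 ≈ 0.909000
step 4 [2y] zero: DF = P = 1759/2000 ≈ 0.879500
step 5 [2.5y] bond c/2=7/800: DF=(1434283/1600000 − 7/800·(0.989300+0.940300+0.909000+0.879500))/(1+7/800) = 2141/2500 ≈ 0.856400
step 6 [3y] bond c/2=1/40: DF=(376451/400000 − 1/40·(0.989300+0.940300+0.909000+0.879500+0.856400))/(1+1/40) = 4033/5000 ≈ 0.806600
step 7 [3.5y] bond c/2=7/800: DF=(668661/800000 − 7/800·(0.989300+0.940300+0.909000+0.879500+0.856400+0.806600))/(1+7/800) = 7819/10000 ≈ 0.781900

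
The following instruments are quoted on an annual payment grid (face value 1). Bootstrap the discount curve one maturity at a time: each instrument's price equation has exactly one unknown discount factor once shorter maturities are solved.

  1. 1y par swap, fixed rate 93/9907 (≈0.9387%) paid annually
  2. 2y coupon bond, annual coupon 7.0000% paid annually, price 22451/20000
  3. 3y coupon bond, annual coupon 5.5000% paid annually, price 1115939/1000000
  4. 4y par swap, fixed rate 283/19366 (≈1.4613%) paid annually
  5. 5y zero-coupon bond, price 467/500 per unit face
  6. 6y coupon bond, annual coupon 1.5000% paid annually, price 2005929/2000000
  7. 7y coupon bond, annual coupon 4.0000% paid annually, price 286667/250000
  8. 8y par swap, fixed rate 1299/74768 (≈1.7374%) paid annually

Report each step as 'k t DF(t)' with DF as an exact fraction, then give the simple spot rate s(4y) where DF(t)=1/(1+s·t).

1 1 9907/10000
2 2 9843/10000
3 3 2387/2500
4 4 4717/5000
5 5 467/500
6 6 9171/10000
7 7 1103/1250
8 8 8701/10000
s(4y) = (1/(4717/5000) − 1)/(4) = 283/18868 ≈ 1.4999%

step 1 [1y] swap r/1=93/9907: DF=(1 − 93/9907·(0))/(1+93/9907) = 9907/10000 ≈ 0.990700
step 2 [2y] bond c/1=7/100: DF=(22451/20000 − 7/100·(0.990700))/(1+7/100) = 9843/10000 ≈ 0.984300
step 3 [3y] bond c/1=11/200: DF=(1115939/1000000 − 11/200·(0.990700+0.984300))/(1+11/200) = 2387/2500 ≈ 0.954800
step 4 [4y] swap r/1=283/19366: DF=(1 − 283/19366·(0.990700+0.984300+0.954800))/(1+283/19366) = 4717/5000 ≈ 0.943400
step 5 [5y] zero: DF = P = 467/500 ≈ 0.934000
step 6 [6y] bond c/1=3/200: DF=(2005929/2000000 − 3/200·(0.990700+0.984300+0.954800+0.943400+0.934000))/(1+3/200) = 9171/10000 ≈ 0.917100
step 7 [7y] bond c/1=1/25: DF=(286667/250000 − 1/25·(0.990700+0.984300+0.954800+0.943400+0.934000+0.917100))/(1+1/25) = 1103/1250 ≈ 0.882400
step 8 [8y] swap r/1=1299/74768: DF=(1 − 1299/74768·(0.990700+0.984300+0.954800+0.943400+0.934000+0.917100+0.882400))/(1+1299/74768) = 8701/10000 ≈ 0.870100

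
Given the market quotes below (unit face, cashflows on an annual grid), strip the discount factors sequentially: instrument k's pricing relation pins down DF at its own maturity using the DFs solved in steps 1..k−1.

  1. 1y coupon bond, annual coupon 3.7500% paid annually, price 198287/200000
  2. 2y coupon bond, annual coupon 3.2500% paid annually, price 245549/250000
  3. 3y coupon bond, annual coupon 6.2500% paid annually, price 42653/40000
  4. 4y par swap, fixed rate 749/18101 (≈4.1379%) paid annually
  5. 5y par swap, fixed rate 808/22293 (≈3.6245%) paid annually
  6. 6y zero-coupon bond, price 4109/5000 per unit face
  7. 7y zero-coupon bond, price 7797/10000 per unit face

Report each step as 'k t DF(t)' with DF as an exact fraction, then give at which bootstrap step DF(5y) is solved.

1 1 2389/2500
2 2 2303/2500
3 3 2233/2500
4 4 4251/5000
5 5 524/625
6 6 4109/5000
7 7 7797/10000
DF(5y) is solved at step 5

step 1 [1y] bond c/1=3/80: DF=(198287/200000 − 3/80·(0))/(1+3/80) = 2389/2500 ≈ 0.955600
step 2 [2y] bond c/1=13/400: DF=(245549/250000 − 13/400·(0.955600))/(1+13/400) = 2303/2500 ≈ 0.921200
step 3 [3y] bond c/1=1/16: DF=(42653/40000 − 1/16·(0.955600+0.921200))/(1+1/16) = 2233/2500 ≈ 0.893200
step 4 [4y] swap r/1=749/18101: DF=(1 − 749/18101·(0.955600+0.921200+0.893200))/(1+749/18101) = 4251/5000 ≈ 0.850200
step 5 [5y] swap r/1=808/22293: DF=(1 − 808/22293·(0.955600+0.921200+0.893200+0.850200))/(1+808/22293) = 524/625 ≈ 0.838400
step 6 [6y] zero: DF = P = 4109/5000 ≈ 0.821800
step 7 [7y] zero: DF = P = 7797/10000 ≈ 0.779700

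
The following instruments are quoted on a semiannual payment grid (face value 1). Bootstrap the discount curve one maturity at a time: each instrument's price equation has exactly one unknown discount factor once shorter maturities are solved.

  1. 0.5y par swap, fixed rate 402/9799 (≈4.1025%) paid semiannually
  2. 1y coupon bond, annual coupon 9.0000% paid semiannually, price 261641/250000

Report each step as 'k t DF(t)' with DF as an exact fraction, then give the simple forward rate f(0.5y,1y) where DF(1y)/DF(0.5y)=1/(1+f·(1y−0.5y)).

1 1/2 9799/10000
2 1 9593/10000
f(0.5y,1y) = ((9799/10000)/(9593/10000) − 1)/(1/2) = 412/9593 ≈ 4.2948%

step 1 [0.5y] swap r/2=201/9799: DF=(1 − 201/9799·(0))/(1+201/9799) = 9799/10000 ≈ 0.979900
step 2 [1y] bond c/2=9/200: DF=(261641/250000 − 9/200·(0.979900))/(1+9/200) = 9593/10000 ≈ 0.959300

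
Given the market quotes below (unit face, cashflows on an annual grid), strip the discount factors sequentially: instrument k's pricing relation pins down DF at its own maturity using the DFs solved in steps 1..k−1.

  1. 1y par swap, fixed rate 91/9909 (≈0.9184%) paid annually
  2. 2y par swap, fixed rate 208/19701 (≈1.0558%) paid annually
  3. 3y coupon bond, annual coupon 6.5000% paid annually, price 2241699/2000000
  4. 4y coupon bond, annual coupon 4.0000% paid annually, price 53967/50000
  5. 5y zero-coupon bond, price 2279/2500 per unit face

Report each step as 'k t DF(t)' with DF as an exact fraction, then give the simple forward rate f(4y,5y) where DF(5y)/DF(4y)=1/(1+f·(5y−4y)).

1 1 9909/10000
2 2 612/625
3 3 4661/5000
4 4 4631/5000
5 5 2279/2500
f(4y,5y) = ((4631/5000)/(2279/2500) − 1)/(1) = 73/4558 ≈ 1.6016%

step 1 [1y] swap r/1=91/9909: DF=(1 − 91/9909·(0))/(1+91/9909) = 9909/10000 ≈ 0.990900
step 2 [2y] swap r/1=208/19701: DF=(1 − 208/19701·(0.990900))/(1+208/19701) = 612/625 ≈ 0.979200
step 3 [3y] bond c/1=13/200: DF=(2241699/2000000 − 13/200·(0.990900+0.979200))/(1+13/200) = 4661/5000 ≈ 0.932200
step 4 [4y] bond c/1=1/25: DF=(53967/50000 − 1/25·(0.990900+0.979200+0.932200))/(1+1/25) = 4631/5000 ≈ 0.926200
step 5 [5y] zero: DF = P = 2279/2500 ≈ 0.911600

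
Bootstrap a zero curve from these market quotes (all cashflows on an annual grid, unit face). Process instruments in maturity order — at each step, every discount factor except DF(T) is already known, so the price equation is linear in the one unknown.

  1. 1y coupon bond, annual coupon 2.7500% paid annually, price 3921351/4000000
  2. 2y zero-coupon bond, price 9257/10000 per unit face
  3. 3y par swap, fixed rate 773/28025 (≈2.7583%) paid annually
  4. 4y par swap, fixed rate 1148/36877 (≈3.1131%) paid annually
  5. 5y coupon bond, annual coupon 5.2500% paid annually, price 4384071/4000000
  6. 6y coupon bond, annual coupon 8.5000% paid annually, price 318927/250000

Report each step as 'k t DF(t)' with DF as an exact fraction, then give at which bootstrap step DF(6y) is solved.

1 1 9541/10000
2 2 9257/10000
3 3 9227/10000
4 4 2213/2500
5 5 4287/5000
6 6 8197/10000
DF(6y) is solved at step 6

step 1 [1y] bond c/1=11/400: DF=(3921351/4000000 − 11/400·(0))/(1+11/400) = 9541/10000 ≈ 0.954100
step 2 [2y] zero: DF = P = 9257/10000 ≈ 0.925700
step 3 [3y] swap r/1=773/28025: DF=(1 − 773/28025·(0.954100+0.925700))/(1+773/28025) = 9227/10000 ≈ 0.922700
step 4 [4y] swap r/1=1148/36877: DF=(1 − 1148/36877·(0.954100+0.925700+0.922700))/(1+1148/36877) = 2213/2500 ≈ 0.885200
step 5 [5y] bond c/1=21/400: DF=(4384071/4000000 − 21/400·(0.954100+0.925700+0.922700+0.885200))/(1+21/400) = 4287/5000 ≈ 0.857400
step 6 [6y] bond c/1=17/200: DF=(318927/250000 − 17/200·(0.954100+0.925700+0.922700+0.885200+0.857400))/(1+17/200) = 8197/10000 ≈ 0.819700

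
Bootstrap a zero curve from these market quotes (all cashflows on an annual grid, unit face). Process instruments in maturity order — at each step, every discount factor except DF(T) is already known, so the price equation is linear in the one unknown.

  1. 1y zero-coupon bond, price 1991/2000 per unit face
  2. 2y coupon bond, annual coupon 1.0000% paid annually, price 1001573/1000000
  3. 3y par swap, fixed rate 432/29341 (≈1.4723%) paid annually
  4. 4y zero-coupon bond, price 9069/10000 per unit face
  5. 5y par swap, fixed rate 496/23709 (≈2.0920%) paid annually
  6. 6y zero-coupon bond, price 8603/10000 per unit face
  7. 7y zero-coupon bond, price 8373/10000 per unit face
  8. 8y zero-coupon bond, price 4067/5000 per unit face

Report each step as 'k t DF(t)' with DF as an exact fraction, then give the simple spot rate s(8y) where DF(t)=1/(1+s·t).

1 1 1991/2000
2 2 4909/5000
3 3 598/625
4 4 9069/10000
5 5 563/625
6 6 8603/10000
7 7 8373/10000
8 8 4067/5000
s(8y) = (1/(4067/5000) − 1)/(8) = 933/32536 ≈ 2.8676%

step 1 [1y] zero: DF = P = 1991/2000 ≈ 0.995500
step 2 [2y] bond c/1=1/100: DF=(1001573/1000000 − 1/100·(0.995500))/(1+1/100) = 4909/5000 ≈ 0.981800
step 3 [3y] swap r/1=432/29341: DF=(1 − 432/29341·(0.995500+0.981800))/(1+432/29341) = 598/625 ≈ 0.956800
step 4 [4y] zero: DF = P = 9069/10000 ≈ 0.906900
step 5 [5y] swap r/1=496/23709: DF=(1 − 496/23709·(0.995500+0.981800+0.956800+0.906900))/(1+496/23709) = 563/625 ≈ 0.900800
step 6 [6y] zero: DF = P = 8603/10000 ≈ 0.860300
step 7 [7y] zero: DF = P = 8373/10000 ≈ 0.837300
step 8 [8y] zero: DF = P = 4067/5000 ≈ 0.813400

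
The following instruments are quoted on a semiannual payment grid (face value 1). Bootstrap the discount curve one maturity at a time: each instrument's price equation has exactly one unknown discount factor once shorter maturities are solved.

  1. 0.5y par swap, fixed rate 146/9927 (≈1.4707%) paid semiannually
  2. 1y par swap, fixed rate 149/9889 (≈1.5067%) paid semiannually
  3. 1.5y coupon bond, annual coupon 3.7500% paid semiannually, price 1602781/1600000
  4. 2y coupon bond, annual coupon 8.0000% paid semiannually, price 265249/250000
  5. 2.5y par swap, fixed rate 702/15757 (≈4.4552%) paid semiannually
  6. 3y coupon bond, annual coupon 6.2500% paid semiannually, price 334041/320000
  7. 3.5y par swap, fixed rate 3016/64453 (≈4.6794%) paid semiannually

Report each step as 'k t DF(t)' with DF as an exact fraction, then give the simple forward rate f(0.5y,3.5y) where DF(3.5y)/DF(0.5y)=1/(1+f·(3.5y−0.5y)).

1 1/2 9927/10000
2 1 9851/10000
3 3/2 9469/10000
4 2 9077/10000
5 5/2 8947/10000
6 3 869/1000
7 7/2 2123/2500
f(0.5y,3.5y) = ((9927/10000)/(2123/2500) − 1)/(3) = 1435/25476 ≈ 5.6328%

step 1 [0.5y] swap r/2=73/9927: DF=(1 − 73/9927·(0))/(1+73/9927) = 9927/10000 ≈ 0.992700
step 2 [1y] swap r/2=149/19778: DF=(1 − 149/19778·(0.992700))/(1+149/19778) = 9851/10000 ≈ 0.985100
step 3 [1.5y] bond c/2=3/160: DF=(1602781/1600000 − 3/160·(0.992700+0.985100))/(1+3/160) = 9469/10000 ≈ 0.946900
step 4 [2y] bond c/2=1/25: DF=(265249/250000 − 1/25·(0.992700+0.985100+0.946900))/(1+1/25) = 9077/10000 ≈ 0.907700
step 5 [2.5y] swap r/2=351/15757: DF=(1 − 351/15757·(0.992700+0.985100+0.946900+0.907700))/(1+351/15757) = 8947/10000 ≈ 0.894700
step 6 [3y] bond c/2=1/32: DF=(334041/320000 − 1/32·(0.992700+0.985100+0.946900+0.907700+0.894700))/(1+1/32) = 869/1000 ≈ 0.869000
step 7 [3.5y] swap r/2=1508/64453: DF=(1 − 1508/64453·(0.992700+0.985100+0.946900+0.907700+0.894700+0.869000))/(1+1508/64453) = 2123/2500 ≈ 0.849200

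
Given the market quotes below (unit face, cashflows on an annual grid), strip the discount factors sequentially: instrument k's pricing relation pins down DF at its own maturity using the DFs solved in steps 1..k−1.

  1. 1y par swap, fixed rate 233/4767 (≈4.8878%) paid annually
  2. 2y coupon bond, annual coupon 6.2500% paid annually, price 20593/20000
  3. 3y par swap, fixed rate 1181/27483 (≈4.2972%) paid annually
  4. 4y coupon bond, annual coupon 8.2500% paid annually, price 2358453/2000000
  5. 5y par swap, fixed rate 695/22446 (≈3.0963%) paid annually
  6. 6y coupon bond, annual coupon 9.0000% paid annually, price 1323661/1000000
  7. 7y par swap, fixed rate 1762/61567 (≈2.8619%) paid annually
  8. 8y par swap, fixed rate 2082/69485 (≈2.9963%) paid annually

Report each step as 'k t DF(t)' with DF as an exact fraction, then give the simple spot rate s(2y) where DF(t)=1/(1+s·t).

1 1 4767/5000
2 2 913/1000
3 3 8819/10000
4 4 8799/10000
5 5 861/1000
6 6 8437/10000
7 7 4119/5000
8 8 3959/5000
s(2y) = (1/(913/1000) − 1)/(2) = 87/1826 ≈ 4.7645%

step 1 [1y] swap r/1=233/4767: DF=(1 − 233/4767·(0))/(1+233/4767) = 4767/5000 ≈ 0.953400
step 2 [2y] bond c/1=1/16: DF=(20593/20000 − 1/16·(0.953400))/(1+1/16) = 913/1000 ≈ 0.913000
step 3 [3y] swap r/1=1181/27483: DF=(1 − 1181/27483·(0.953400+0.913000))/(1+1181/27483) = 8819/10000 ≈ 0.881900
step 4 [4y] bond c/1=33/400: DF=(2358453/2000000 − 33/400·(0.953400+0.913000+0.881900))/(1+33/400) = 8799/10000 ≈ 0.879900
step 5 [5y] swap r/1=695/22446: DF=(1 − 695/22446·(0.953400+0.913000+0.881900+0.879900))/(1+695/22446) = 861/1000 ≈ 0.861000
step 6 [6y] bond c/1=9/100: DF=(1323661/1000000 − 9/100·(0.953400+0.913000+0.881900+0.879900+0.861000))/(1+9/100) = 8437/10000 ≈ 0.843700
step 7 [7y] swap r/1=1762/61567: DF=(1 − 1762/61567·(0.953400+0.913000+0.881900+0.879900+0.861000+0.843700))/(1+1762/61567) = 4119/5000 ≈ 0.823800
step 8 [8y] swap r/1=2082/69485: DF=(1 − 2082/69485·(0.953400+0.913000+0.881900+0.879900+0.861000+0.843700+0.823800))/(1+2082/69485) = 3959/5000 ≈ 0.791800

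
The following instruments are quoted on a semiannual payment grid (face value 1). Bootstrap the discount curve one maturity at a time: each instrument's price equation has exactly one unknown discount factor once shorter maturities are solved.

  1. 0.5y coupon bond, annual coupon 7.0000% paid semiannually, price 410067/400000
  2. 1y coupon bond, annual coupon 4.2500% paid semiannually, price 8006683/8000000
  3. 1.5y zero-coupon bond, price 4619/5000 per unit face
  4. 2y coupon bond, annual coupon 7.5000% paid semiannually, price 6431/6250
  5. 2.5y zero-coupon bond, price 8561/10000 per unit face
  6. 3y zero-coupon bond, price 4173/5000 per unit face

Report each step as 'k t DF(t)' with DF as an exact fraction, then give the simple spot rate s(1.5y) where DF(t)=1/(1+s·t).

step 1 [0.5y] bond c/2=7/200: DF=(410067/400000 − 7/200·(0))/(1+7/200) = 1981/2000 ≈ 0.990500
step 2 [1y] bond c/2=17/800: DF=(8006683/8000000 − 17/800·(0.990500))/(1+17/800) = 4797/5000 ≈ 0.959400
step 3 [1.5y] zero: DF = P = 4619/5000 ≈ 0.923800
step 4 [2y] bond c/2=3/80: DF=(6431/6250 − 3/80·(0.990500+0.959400+0.923800))/(1+3/80) = 8879/10000 ≈ 0.887900
step 5 [2.5y] zero: DF = P = 8561/10000 ≈ 0.856100
step 6 [3y] zero: DF = P = 4173/5000 ≈ 0.834600

1 1/2 1981/2000
2 1 4797/5000
3 3/2 4619/5000
4 2 8879/10000
5 5/2 8561/10000
6 3 4173/5000
s(1.5y) = (1/(4619/5000) − 1)/(3/2) = 254/4619 ≈ 5.4990%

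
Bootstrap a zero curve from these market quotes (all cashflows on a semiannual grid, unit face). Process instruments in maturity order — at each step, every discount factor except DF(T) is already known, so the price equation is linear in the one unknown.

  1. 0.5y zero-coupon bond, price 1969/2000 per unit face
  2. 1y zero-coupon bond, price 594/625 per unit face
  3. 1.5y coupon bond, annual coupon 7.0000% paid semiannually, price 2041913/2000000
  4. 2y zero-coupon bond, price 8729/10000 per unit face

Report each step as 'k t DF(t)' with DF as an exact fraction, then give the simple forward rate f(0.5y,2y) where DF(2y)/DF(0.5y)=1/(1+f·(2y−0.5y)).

step 1 [0.5y] zero: DF = P = 1969/2000 ≈ 0.984500
step 2 [1y] zero: DF = P = 594/625 ≈ 0.950400
step 3 [1.5y] bond c/2=7/200: DF=(2041913/2000000 − 7/200·(0.984500+0.950400))/(1+7/200) = 921/1000 ≈ 0.921000
step 4 [2y] zero: DF = P = 8729/10000 ≈ 0.872900

1 1/2 1969/2000
2 1 594/625
3 3/2 921/1000
4 2 8729/10000
f(0.5y,2y) = ((1969/2000)/(8729/10000) − 1)/(3/2) = 744/8729 ≈ 8.5233%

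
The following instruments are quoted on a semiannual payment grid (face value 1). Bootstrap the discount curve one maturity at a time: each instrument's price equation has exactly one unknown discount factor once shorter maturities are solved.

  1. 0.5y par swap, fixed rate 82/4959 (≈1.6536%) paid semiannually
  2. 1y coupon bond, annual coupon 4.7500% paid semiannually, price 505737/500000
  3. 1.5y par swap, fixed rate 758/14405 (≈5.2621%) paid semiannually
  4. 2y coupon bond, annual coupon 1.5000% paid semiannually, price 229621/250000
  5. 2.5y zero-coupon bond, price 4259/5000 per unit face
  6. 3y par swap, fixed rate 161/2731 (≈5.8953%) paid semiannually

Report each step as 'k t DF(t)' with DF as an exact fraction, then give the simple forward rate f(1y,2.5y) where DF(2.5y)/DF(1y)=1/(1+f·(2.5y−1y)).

step 1 [0.5y] swap r/2=41/4959: DF=(1 − 41/4959·(0))/(1+41/4959) = 4959/5000 ≈ 0.991800
step 2 [1y] bond c/2=19/800: DF=(505737/500000 − 19/800·(0.991800))/(1+19/800) = 193/200 ≈ 0.965000
step 3 [1.5y] swap r/2=379/14405: DF=(1 − 379/14405·(0.991800+0.965000))/(1+379/14405) = 4621/5000 ≈ 0.924200
step 4 [2y] bond c/2=3/400: DF=(229621/250000 − 3/400·(0.991800+0.965000+0.924200))/(1+3/400) = 4451/5000 ≈ 0.890200
step 5 [2.5y] zero: DF = P = 4259/5000 ≈ 0.851800
step 6 [3y] swap r/2=161/5462: DF=(1 − 161/5462·(0.991800+0.965000+0.924200+0.890200+0.851800))/(1+161/5462) = 839/1000 ≈ 0.839000

1 1/2 4959/5000
2 1 193/200
3 3/2 4621/5000
4 2 4451/5000
5 5/2 4259/5000
6 3 839/1000
f(1y,2.5y) = ((193/200)/(4259/5000) − 1)/(3/2) = 1132/12777 ≈ 8.8597%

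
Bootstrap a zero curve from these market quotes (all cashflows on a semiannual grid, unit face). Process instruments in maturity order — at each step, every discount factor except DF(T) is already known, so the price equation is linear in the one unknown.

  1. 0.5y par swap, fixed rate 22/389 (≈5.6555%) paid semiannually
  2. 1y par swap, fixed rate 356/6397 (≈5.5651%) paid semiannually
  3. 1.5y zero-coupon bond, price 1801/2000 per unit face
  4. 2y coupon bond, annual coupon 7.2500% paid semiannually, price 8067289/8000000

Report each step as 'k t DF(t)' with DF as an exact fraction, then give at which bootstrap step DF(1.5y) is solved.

1 1/2 389/400
2 1 4733/5000
3 3/2 1801/2000
4 2 1749/2000
DF(1.5y) is solved at step 3

step 1 [0.5y] swap r/2=11/389: DF=(1 − 11/389·(0))/(1+11/389) = 389/400 ≈ 0.972500
step 2 [1y] swap r/2=178/6397: DF=(1 − 178/6397·(0.972500))/(1+178/6397) = 4733/5000 ≈ 0.946600
step 3 [1.5y] zero: DF = P = 1801/2000 ≈ 0.900500
step 4 [2y] bond c/2=29/800: DF=(8067289/8000000 − 29/800·(0.972500+0.946600+0.900500))/(1+29/800) = 1749/2000 ≈ 0.874500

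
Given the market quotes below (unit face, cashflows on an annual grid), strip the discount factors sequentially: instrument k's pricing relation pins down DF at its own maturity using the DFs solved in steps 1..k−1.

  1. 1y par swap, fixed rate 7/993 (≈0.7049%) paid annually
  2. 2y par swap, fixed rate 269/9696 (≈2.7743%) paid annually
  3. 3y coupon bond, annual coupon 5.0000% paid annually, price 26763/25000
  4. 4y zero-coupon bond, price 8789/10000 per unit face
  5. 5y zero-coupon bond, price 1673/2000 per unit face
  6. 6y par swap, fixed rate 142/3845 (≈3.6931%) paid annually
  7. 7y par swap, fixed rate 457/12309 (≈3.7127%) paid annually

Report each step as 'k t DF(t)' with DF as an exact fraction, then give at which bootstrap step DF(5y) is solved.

1 1 993/1000
2 2 4731/5000
3 3 1159/1250
4 4 8789/10000
5 5 1673/2000
6 6 2003/2500
7 7 1543/2000
DF(5y) is solved at step 5

step 1 [1y] swap r/1=7/993: DF=(1 − 7/993·(0))/(1+7/993) = 993/1000 ≈ 0.993000
step 2 [2y] swap r/1=269/9696: DF=(1 − 269/9696·(0.993000))/(1+269/9696) = 4731/5000 ≈ 0.946200
step 3 [3y] bond c/1=1/20: DF=(26763/25000 − 1/20·(0.993000+0.946200))/(1+1/20) = 1159/1250 ≈ 0.927200
step 4 [4y] zero: DF = P = 8789/10000 ≈ 0.878900
step 5 [5y] zero: DF = P = 1673/2000 ≈ 0.836500
step 6 [6y] swap r/1=142/3845: DF=(1 − 142/3845·(0.993000+0.946200+0.927200+0.878900+0.836500))/(1+142/3845) = 2003/2500 ≈ 0.801200
step 7 [7y] swap r/1=457/12309: DF=(1 − 457/12309·(0.993000+0.946200+0.927200+0.878900+0.836500+0.801200))/(1+457/12309) = 1543/2000 ≈ 0.771500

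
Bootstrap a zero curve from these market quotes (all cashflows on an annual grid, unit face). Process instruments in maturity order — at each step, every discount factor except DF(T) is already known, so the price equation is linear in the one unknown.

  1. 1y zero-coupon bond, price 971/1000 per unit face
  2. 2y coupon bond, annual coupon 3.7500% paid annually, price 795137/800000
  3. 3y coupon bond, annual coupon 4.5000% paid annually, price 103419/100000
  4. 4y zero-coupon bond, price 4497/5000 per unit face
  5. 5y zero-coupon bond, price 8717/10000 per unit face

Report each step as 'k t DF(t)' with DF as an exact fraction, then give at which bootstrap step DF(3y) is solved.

step 1 [1y] zero: DF = P = 971/1000 ≈ 0.971000
step 2 [2y] bond c/1=3/80: DF=(795137/800000 − 3/80·(0.971000))/(1+3/80) = 9229/10000 ≈ 0.922900
step 3 [3y] bond c/1=9/200: DF=(103419/100000 − 9/200·(0.971000+0.922900))/(1+9/200) = 9081/10000 ≈ 0.908100
step 4 [4y] zero: DF = P = 4497/5000 ≈ 0.899400
step 5 [5y] zero: DF = P = 8717/10000 ≈ 0.871700

1 1 971/1000
2 2 9229/10000
3 3 9081/10000
4 4 4497/5000
5 5 8717/10000
DF(3y) is solved at step 3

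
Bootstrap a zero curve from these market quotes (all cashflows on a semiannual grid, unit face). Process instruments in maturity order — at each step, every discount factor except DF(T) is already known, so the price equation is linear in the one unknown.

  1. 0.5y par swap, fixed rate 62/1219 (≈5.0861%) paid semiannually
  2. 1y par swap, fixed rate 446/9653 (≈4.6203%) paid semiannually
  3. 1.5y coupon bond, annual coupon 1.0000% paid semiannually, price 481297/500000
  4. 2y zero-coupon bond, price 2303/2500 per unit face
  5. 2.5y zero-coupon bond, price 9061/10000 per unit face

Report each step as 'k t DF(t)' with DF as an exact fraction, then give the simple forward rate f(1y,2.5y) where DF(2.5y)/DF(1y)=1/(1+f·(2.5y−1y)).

1 1/2 1219/1250
2 1 4777/5000
3 3/2 4741/5000
4 2 2303/2500
5 5/2 9061/10000
f(1y,2.5y) = ((4777/5000)/(9061/10000) − 1)/(3/2) = 58/1599 ≈ 3.6273%

step 1 [0.5y] swap r/2=31/1219: DF=(1 − 31/1219·(0))/(1+31/1219) = 1219/1250 ≈ 0.975200
step 2 [1y] swap r/2=223/9653: DF=(1 − 223/9653·(0.975200))/(1+223/9653) = 4777/5000 ≈ 0.955400
step 3 [1.5y] bond c/2=1/200: DF=(481297/500000 − 1/200·(0.975200+0.955400))/(1+1/200) = 4741/5000 ≈ 0.948200
step 4 [2y] zero: DF = P = 2303/2500 ≈ 0.921200
step 5 [2.5y] zero: DF = P = 9061/10000 ≈ 0.906100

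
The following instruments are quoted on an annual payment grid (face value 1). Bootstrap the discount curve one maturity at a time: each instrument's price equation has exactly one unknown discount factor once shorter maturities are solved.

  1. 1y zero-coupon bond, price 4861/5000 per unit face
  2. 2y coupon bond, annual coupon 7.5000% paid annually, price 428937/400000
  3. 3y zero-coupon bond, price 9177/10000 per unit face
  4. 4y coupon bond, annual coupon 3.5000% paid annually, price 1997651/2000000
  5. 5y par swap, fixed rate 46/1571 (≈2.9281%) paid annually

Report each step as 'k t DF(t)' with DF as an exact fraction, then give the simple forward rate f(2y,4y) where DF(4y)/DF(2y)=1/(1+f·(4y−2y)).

1 1 4861/5000
2 2 9297/10000
3 3 9177/10000
4 4 8697/10000
5 5 4333/5000
f(2y,4y) = ((9297/10000)/(8697/10000) − 1)/(2) = 100/2899 ≈ 3.4495%

step 1 [1y] zero: DF = P = 4861/5000 ≈ 0.972200
step 2 [2y] bond c/1=3/40: DF=(428937/400000 − 3/40·(0.972200))/(1+3/40) = 9297/10000 ≈ 0.929700
step 3 [3y] zero: DF = P = 9177/10000 ≈ 0.917700
step 4 [4y] bond c/1=7/200: DF=(1997651/2000000 − 7/200·(0.972200+0.929700+0.917700))/(1+7/200) = 8697/10000 ≈ 0.869700
step 5 [5y] swap r/1=46/1571: DF=(1 − 46/1571·(0.972200+0.929700+0.917700+0.869700))/(1+46/1571) = 4333/5000 ≈ 0.866600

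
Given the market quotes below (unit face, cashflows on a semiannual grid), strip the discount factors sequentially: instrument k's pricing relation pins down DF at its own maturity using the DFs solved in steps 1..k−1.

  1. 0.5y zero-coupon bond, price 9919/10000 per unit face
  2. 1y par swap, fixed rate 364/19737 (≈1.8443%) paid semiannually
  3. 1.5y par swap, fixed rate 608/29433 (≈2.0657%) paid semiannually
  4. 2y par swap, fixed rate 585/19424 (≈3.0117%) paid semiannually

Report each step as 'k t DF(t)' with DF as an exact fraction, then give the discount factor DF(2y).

1 1/2 9919/10000
2 1 4909/5000
3 3/2 606/625
4 2 1883/2000
DF(2y) = 1883/2000 ≈ 0.941500

step 1 [0.5y] zero: DF = P = 9919/10000 ≈ 0.991900
step 2 [1y] swap r/2=182/19737: DF=(1 − 182/19737·(0.991900))/(1+182/19737) = 4909/5000 ≈ 0.981800
step 3 [1.5y] swap r/2=304/29433: DF=(1 − 304/29433·(0.991900+0.981800))/(1+304/29433) = 606/625 ≈ 0.969600
step 4 [2y] swap r/2=585/38848: DF=(1 − 585/38848·(0.991900+0.981800+0.969600))/(1+585/38848) = 1883/2000 ≈ 0.941500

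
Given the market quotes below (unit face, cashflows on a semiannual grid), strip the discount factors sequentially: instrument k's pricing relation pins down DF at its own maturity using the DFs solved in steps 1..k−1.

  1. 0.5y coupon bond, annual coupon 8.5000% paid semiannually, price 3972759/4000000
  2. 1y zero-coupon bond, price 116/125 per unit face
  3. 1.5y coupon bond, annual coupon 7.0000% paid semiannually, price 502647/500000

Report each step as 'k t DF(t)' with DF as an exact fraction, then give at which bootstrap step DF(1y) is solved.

1 1/2 9527/10000
2 1 116/125
3 3/2 9077/10000
DF(1y) is solved at step 2

step 1 [0.5y] bond c/2=17/400: DF=(3972759/4000000 − 17/400·(0))/(1+17/400) = 9527/10000 ≈ 0.952700
step 2 [1y] zero: DF = P = 116/125 ≈ 0.928000
step 3 [1.5y] bond c/2=7/200: DF=(502647/500000 − 7/200·(0.952700+0.928000))/(1+7/200) = 9077/10000 ≈ 0.907700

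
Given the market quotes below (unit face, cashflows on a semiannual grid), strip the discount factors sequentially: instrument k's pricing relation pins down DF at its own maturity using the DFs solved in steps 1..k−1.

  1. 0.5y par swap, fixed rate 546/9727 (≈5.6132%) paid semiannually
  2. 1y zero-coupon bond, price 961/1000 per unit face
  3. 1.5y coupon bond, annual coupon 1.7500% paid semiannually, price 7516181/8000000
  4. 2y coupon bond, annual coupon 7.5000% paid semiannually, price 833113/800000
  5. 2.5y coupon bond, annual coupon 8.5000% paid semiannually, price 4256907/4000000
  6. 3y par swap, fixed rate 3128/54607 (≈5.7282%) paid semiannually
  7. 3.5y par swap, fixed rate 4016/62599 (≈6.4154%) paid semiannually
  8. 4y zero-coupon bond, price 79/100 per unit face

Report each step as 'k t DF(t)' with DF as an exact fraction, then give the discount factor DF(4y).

1 1/2 9727/10000
2 1 961/1000
3 3/2 4573/5000
4 2 563/625
5 5/2 217/250
6 3 2109/2500
7 7/2 999/1250
8 4 79/100
DF(4y) = 79/100 ≈ 0.790000

step 1 [0.5y] swap r/2=273/9727: DF=(1 − 273/9727·(0))/(1+273/9727) = 9727/10000 ≈ 0.972700
step 2 [1y] zero: DF = P = 961/1000 ≈ 0.961000
step 3 [1.5y] bond c/2=7/800: DF=(7516181/8000000 − 7/800·(0.972700+0.961000))/(1+7/800) = 4573/5000 ≈ 0.914600
step 4 [2y] bond c/2=3/80: DF=(833113/800000 − 3/80·(0.972700+0.961000+0.914600))/(1+3/80) = 563/625 ≈ 0.900800
step 5 [2.5y] bond c/2=17/400: DF=(4256907/4000000 − 17/400·(0.972700+0.961000+0.914600+0.900800))/(1+17/400) = 217/250 ≈ 0.868000
step 6 [3y] swap r/2=1564/54607: DF=(1 − 1564/54607·(0.972700+0.961000+0.914600+0.900800+0.868000))/(1+1564/54607) = 2109/2500 ≈ 0.843600
step 7 [3.5y] swap r/2=2008/62599: DF=(1 − 2008/62599·(0.972700+0.961000+0.914600+0.900800+0.868000+0.843600))/(1+2008/62599) = 999/1250 ≈ 0.799200
step 8 [4y] zero: DF = P = 79/100 ≈ 0.790000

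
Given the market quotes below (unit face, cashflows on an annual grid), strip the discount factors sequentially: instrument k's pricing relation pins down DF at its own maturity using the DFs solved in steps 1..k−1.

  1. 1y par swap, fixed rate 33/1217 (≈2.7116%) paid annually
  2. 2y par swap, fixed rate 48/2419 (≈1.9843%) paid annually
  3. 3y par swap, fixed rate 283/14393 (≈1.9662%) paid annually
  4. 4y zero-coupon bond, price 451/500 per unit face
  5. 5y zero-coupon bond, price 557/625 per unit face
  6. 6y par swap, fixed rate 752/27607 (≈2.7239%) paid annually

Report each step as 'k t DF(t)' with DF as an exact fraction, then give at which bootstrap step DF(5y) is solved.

step 1 [1y] swap r/1=33/1217: DF=(1 − 33/1217·(0))/(1+33/1217) = 1217/1250 ≈ 0.973600
step 2 [2y] swap r/1=48/2419: DF=(1 − 48/2419·(0.973600))/(1+48/2419) = 601/625 ≈ 0.961600
step 3 [3y] swap r/1=283/14393: DF=(1 − 283/14393·(0.973600+0.961600))/(1+283/14393) = 4717/5000 ≈ 0.943400
step 4 [4y] zero: DF = P = 451/500 ≈ 0.902000
step 5 [5y] zero: DF = P = 557/625 ≈ 0.891200
step 6 [6y] swap r/1=752/27607: DF=(1 − 752/27607·(0.973600+0.961600+0.943400+0.902000+0.891200))/(1+752/27607) = 531/625 ≈ 0.849600

1 1 1217/1250
2 2 601/625
3 3 4717/5000
4 4 451/500
5 5 557/625
6 6 531/625
DF(5y) is solved at step 5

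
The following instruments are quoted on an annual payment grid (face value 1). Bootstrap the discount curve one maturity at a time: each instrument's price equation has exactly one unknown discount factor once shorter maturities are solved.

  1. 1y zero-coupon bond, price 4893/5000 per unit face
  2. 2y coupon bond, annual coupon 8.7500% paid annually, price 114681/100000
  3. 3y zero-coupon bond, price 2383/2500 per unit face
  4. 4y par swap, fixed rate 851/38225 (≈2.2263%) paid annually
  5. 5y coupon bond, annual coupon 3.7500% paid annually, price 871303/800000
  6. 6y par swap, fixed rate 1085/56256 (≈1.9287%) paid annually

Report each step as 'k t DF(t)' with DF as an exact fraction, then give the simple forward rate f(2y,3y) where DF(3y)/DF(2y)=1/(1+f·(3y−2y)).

step 1 [1y] zero: DF = P = 4893/5000 ≈ 0.978600
step 2 [2y] bond c/1=7/80: DF=(114681/100000 − 7/80·(0.978600))/(1+7/80) = 4879/5000 ≈ 0.975800
step 3 [3y] zero: DF = P = 2383/2500 ≈ 0.953200
step 4 [4y] swap r/1=851/38225: DF=(1 − 851/38225·(0.978600+0.975800+0.953200))/(1+851/38225) = 9149/10000 ≈ 0.914900
step 5 [5y] bond c/1=3/80: DF=(871303/800000 − 3/80·(0.978600+0.975800+0.953200+0.914900))/(1+3/80) = 2279/2500 ≈ 0.911600
step 6 [6y] swap r/1=1085/56256: DF=(1 − 1085/56256·(0.978600+0.975800+0.953200+0.914900+0.911600))/(1+1085/56256) = 1783/2000 ≈ 0.891500

1 1 4893/5000
2 2 4879/5000
3 3 2383/2500
4 4 9149/10000
5 5 2279/2500
6 6 1783/2000
f(2y,3y) = ((4879/5000)/(2383/2500) − 1)/(1) = 113/4766 ≈ 2.3710%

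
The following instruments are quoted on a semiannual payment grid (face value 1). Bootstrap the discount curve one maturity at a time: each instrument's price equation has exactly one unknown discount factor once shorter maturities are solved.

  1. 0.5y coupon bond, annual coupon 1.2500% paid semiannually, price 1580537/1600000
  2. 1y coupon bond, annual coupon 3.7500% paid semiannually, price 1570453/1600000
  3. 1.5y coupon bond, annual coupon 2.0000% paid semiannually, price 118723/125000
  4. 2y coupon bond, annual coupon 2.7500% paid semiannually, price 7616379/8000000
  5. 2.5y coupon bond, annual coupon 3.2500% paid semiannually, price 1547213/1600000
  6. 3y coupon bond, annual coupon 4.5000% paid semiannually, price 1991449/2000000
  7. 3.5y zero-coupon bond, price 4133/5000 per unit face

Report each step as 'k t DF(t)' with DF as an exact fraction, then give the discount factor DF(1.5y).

1 1/2 9817/10000
2 1 4727/5000
3 3/2 9213/10000
4 2 1801/2000
5 5/2 2229/2500
6 3 8717/10000
7 7/2 4133/5000
DF(1.5y) = 9213/10000 ≈ 0.921300

step 1 [0.5y] bond c/2=1/160: DF=(1580537/1600000 − 1/160·(0))/(1+1/160) = 9817/10000 ≈ 0.981700
step 2 [1y] bond c/2=3/160: DF=(1570453/1600000 − 3/160·(0.981700))/(1+3/160) = 4727/5000 ≈ 0.945400
step 3 [1.5y] bond c/2=1/100: DF=(118723/125000 − 1/100·(0.981700+0.945400))/(1+1/100) = 9213/10000 ≈ 0.921300
step 4 [2y] bond c/2=11/800: DF=(7616379/8000000 − 11/800·(0.981700+0.945400+0.921300))/(1+11/800) = 1801/2000 ≈ 0.900500
step 5 [2.5y] bond c/2=13/800: DF=(1547213/1600000 − 13/800·(0.981700+0.945400+0.921300+0.900500))/(1+13/800) = 2229/2500 ≈ 0.891600
step 6 [3y] bond c/2=9/400: DF=(1991449/2000000 − 9/400·(0.981700+0.945400+0.921300+0.900500+0.891600))/(1+9/400) = 8717/10000 ≈ 0.871700
step 7 [3.5y] zero: DF = P = 4133/5000 ≈ 0.826600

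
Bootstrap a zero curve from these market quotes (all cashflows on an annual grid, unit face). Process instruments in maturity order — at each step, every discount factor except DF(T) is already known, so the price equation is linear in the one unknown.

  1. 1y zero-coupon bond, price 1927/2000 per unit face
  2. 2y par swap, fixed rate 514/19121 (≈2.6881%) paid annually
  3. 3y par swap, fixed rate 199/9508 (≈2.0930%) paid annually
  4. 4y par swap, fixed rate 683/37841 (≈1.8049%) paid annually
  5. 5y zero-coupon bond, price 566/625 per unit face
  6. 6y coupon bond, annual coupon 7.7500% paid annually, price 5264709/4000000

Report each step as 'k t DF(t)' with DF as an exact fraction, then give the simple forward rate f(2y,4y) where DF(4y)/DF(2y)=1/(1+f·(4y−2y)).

step 1 [1y] zero: DF = P = 1927/2000 ≈ 0.963500
step 2 [2y] swap r/1=514/19121: DF=(1 − 514/19121·(0.963500))/(1+514/19121) = 4743/5000 ≈ 0.948600
step 3 [3y] swap r/1=199/9508: DF=(1 − 199/9508·(0.963500+0.948600))/(1+199/9508) = 9403/10000 ≈ 0.940300
step 4 [4y] swap r/1=683/37841: DF=(1 − 683/37841·(0.963500+0.948600+0.940300))/(1+683/37841) = 9317/10000 ≈ 0.931700
step 5 [5y] zero: DF = P = 566/625 ≈ 0.905600
step 6 [6y] bond c/1=31/400: DF=(5264709/4000000 − 31/400·(0.963500+0.948600+0.940300+0.931700+0.905600))/(1+31/400) = 4421/5000 ≈ 0.884200

1 1 1927/2000
2 2 4743/5000
3 3 9403/10000
4 4 9317/10000
5 5 566/625
6 6 4421/5000
f(2y,4y) = ((4743/5000)/(9317/10000) − 1)/(2) = 169/18634 ≈ 0.9069%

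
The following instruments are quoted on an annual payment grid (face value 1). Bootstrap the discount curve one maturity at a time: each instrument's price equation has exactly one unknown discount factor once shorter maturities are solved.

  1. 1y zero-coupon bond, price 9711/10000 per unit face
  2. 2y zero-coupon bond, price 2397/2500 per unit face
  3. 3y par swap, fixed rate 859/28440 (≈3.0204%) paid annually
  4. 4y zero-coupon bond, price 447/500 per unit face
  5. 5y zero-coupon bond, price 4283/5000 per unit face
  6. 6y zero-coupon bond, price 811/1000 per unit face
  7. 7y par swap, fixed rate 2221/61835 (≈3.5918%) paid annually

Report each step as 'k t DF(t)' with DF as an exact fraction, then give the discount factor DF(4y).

1 1 9711/10000
2 2 2397/2500
3 3 9141/10000
4 4 447/500
5 5 4283/5000
6 6 811/1000
7 7 7779/10000
DF(4y) = 447/500 ≈ 0.894000

step 1 [1y] zero: DF = P = 9711/10000 ≈ 0.971100
step 2 [2y] zero: DF = P = 2397/2500 ≈ 0.958800
step 3 [3y] swap r/1=859/28440: DF=(1 − 859/28440·(0.971100+0.958800))/(1+859/28440) = 9141/10000 ≈ 0.914100
step 4 [4y] zero: DF = P = 447/500 ≈ 0.894000
step 5 [5y] zero: DF = P = 4283/5000 ≈ 0.856600
step 6 [6y] zero: DF = P = 811/1000 ≈ 0.811000
step 7 [7y] swap r/1=2221/61835: DF=(1 − 2221/61835·(0.971100+0.958800+0.914100+0.894000+0.856600+0.811000))/(1+2221/61835) = 7779/10000 ≈ 0.777900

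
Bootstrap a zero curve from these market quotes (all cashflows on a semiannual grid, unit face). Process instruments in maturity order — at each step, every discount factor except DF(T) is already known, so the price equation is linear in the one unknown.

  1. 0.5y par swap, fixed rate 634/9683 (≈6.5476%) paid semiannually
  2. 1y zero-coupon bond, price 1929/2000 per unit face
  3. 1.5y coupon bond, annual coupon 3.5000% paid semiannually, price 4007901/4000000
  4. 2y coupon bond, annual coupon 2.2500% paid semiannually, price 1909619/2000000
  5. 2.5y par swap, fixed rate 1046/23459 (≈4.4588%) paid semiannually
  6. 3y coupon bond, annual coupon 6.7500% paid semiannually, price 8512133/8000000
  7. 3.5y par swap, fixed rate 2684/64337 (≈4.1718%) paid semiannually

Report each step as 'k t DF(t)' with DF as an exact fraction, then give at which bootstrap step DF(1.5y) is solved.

1 1/2 9683/10000
2 1 1929/2000
3 3/2 1903/2000
4 2 9121/10000
5 5/2 4477/5000
6 3 8761/10000
7 7/2 4329/5000
DF(1.5y) is solved at step 3

step 1 [0.5y] swap r/2=317/9683: DF=(1 − 317/9683·(0))/(1+317/9683) = 9683/10000 ≈ 0.968300
step 2 [1y] zero: DF = P = 1929/2000 ≈ 0.964500
step 3 [1.5y] bond c/2=7/400: DF=(4007901/4000000 − 7/400·(0.968300+0.964500))/(1+7/400) = 1903/2000 ≈ 0.951500
step 4 [2y] bond c/2=9/800: DF=(1909619/2000000 − 9/800·(0.968300+0.964500+0.951500))/(1+9/800) = 9121/10000 ≈ 0.912100
step 5 [2.5y] swap r/2=523/23459: DF=(1 − 523/23459·(0.968300+0.964500+0.951500+0.912100))/(1+523/23459) = 4477/5000 ≈ 0.895400
step 6 [3y] bond c/2=27/800: DF=(8512133/8000000 − 27/800·(0.968300+0.964500+0.951500+0.912100+0.895400))/(1+27/800) = 8761/10000 ≈ 0.876100
step 7 [3.5y] swap r/2=1342/64337: DF=(1 − 1342/64337·(0.968300+0.964500+0.951500+0.912100+0.895400+0.876100))/(1+1342/64337) = 4329/5000 ≈ 0.865800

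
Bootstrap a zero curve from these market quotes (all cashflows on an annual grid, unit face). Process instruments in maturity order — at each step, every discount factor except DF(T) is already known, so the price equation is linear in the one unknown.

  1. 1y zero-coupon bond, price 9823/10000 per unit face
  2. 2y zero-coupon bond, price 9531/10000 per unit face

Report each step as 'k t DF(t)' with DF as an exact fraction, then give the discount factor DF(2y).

step 1 [1y] zero: DF = P = 9823/10000 ≈ 0.982300
step 2 [2y] zero: DF = P = 9531/10000 ≈ 0.953100

1 1 9823/10000
2 2 9531/10000
DF(2y) = 9531/10000 ≈ 0.953100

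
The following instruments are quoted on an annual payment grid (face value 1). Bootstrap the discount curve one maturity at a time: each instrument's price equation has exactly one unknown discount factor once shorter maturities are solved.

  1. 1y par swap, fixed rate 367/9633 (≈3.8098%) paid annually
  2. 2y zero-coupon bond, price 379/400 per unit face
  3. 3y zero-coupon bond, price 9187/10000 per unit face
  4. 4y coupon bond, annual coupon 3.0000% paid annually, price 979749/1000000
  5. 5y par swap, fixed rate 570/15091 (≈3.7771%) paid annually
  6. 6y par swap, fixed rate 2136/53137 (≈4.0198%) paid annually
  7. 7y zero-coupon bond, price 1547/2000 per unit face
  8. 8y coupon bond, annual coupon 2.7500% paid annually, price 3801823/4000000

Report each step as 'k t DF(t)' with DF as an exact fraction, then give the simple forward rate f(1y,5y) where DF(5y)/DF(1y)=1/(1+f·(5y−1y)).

step 1 [1y] swap r/1=367/9633: DF=(1 − 367/9633·(0))/(1+367/9633) = 9633/10000 ≈ 0.963300
step 2 [2y] zero: DF = P = 379/400 ≈ 0.947500
step 3 [3y] zero: DF = P = 9187/10000 ≈ 0.918700
step 4 [4y] bond c/1=3/100: DF=(979749/1000000 − 3/100·(0.963300+0.947500+0.918700))/(1+3/100) = 543/625 ≈ 0.868800
step 5 [5y] swap r/1=570/15091: DF=(1 − 570/15091·(0.963300+0.947500+0.918700+0.868800))/(1+570/15091) = 829/1000 ≈ 0.829000
step 6 [6y] swap r/1=2136/53137: DF=(1 − 2136/53137·(0.963300+0.947500+0.918700+0.868800+0.829000))/(1+2136/53137) = 983/1250 ≈ 0.786400
step 7 [7y] zero: DF = P = 1547/2000 ≈ 0.773500
step 8 [8y] bond c/1=11/400: DF=(3801823/4000000 − 11/400·(0.963300+0.947500+0.918700+0.868800+0.829000+0.786400+0.773500))/(1+11/400) = 7621/10000 ≈ 0.762100

1 1 9633/10000
2 2 379/400
3 3 9187/10000
4 4 543/625
5 5 829/1000
6 6 983/1250
7 7 1547/2000
8 8 7621/10000
f(1y,5y) = ((9633/10000)/(829/1000) − 1)/(4) = 1343/33160 ≈ 4.0501%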